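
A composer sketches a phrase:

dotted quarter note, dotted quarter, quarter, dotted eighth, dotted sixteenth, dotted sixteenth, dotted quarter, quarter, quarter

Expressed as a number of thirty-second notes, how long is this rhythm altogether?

72

Working in thirty-second notes: dotted quarter note = 12; dotted quarter = 12; quarter = 8; dotted eighth = 6; dotted sixteenth = 3; dotted sixteenth = 3; dotted quarter = 12; quarter = 8; quarter = 8.
Sum: 12 + 12 + 8 + 6 + 3 + 3 + 12 + 8 + 8 = 72 thirty-second notes.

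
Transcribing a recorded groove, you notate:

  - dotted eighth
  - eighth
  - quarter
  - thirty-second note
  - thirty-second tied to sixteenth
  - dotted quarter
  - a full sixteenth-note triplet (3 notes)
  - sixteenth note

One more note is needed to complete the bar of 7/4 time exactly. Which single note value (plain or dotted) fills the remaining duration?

half note

The bar of 7/4 = 56 thirty-second notes.
In thirty-second notes: dotted eighth = 6; eighth = 4; quarter = 8; thirty-second note = 1; thirty-second tied to sixteenth (thirty-second + sixteenth) = 3; dotted quarter = 12; a full sixteenth-note triplet (3 notes) (three triplet sixteenths span one eighth) = 4; sixteenth note = 2.
Altogether 6 + 4 + 8 + 1 + 3 + 12 + 4 + 2 = 40.
Remaining: 56 − 40 = 16 thirty-second notes, which is a half note.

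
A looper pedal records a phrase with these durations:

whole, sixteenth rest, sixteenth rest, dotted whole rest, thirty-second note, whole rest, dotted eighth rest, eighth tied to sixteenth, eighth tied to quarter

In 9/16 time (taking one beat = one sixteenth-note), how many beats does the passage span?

70.5

One sixteenth-note beat = 2 thirty-second notes.
Express everything in thirty-second notes: whole = 32; sixteenth rest = 2; sixteenth rest = 2; dotted whole rest = 48; thirty-second note = 1; whole rest = 32; dotted eighth rest = 6; eighth tied to sixteenth (eighth + sixteenth) = 6; eighth tied to quarter (eighth + quarter) = 12.
Sum: 32 + 2 + 2 + 48 + 1 + 32 + 6 + 6 + 12 = 141.
141 ÷ 2 = 70.5 beats.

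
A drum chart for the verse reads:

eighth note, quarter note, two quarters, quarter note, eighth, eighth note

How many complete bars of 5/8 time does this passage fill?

One bar of 5/8 = 5 eighth notes.
Express everything in eighth notes: eighth note = 1; quarter note = 2; quarter = 2; quarter = 2; quarter note = 2; eighth = 1; eighth note = 1.
Altogether 1 + 2 + 2 + 2 + 2 + 1 + 1 = 11.
11 ÷ 5 = 2 complete bars with 1 left over.

2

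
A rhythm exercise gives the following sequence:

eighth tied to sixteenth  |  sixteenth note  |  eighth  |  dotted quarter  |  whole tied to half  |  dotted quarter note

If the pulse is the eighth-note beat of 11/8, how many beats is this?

21

One eighth-note beat = 2 sixteenth notes.
Convert each value to sixteenth notes: eighth tied to sixteenth (eighth + sixteenth) = 3; sixteenth note = 1; eighth = 2; dotted quarter = 6; whole tied to half (whole + half) = 24; dotted quarter note = 6.
Total: 3 + 1 + 2 + 6 + 24 + 6 = 42.
42 ÷ 2 = 21 beats.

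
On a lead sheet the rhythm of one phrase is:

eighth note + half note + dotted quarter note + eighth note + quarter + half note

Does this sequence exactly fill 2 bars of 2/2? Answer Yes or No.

No

One bar of 2/2 = 8 eighth notes, so 2 bars = 16.
Each duration in eighth notes: eighth note = 1; half note = 4; dotted quarter note = 3; eighth note = 1; quarter = 2; half note = 4.
Total: 1 + 4 + 3 + 1 + 2 + 4 = 15.
15 falls short of 16, so the answer is No.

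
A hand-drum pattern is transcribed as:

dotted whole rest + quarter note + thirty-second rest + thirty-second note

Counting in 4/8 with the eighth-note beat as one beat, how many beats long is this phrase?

14.5

One eighth-note beat = 4 thirty-second notes.
Each duration in thirty-second notes: dotted whole rest = 48; quarter note = 8; thirty-second rest = 1; thirty-second note = 1.
Total: 48 + 8 + 1 + 1 = 58.
58 ÷ 4 = 14.5 beats.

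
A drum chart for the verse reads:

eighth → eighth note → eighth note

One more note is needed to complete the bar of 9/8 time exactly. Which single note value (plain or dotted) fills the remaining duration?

The bar of 9/8 = 9 eighth notes.
Convert each value to eighth notes: eighth = 1; eighth note = 1; eighth note = 1.
Sum: 1 + 1 + 1 = 3.
Remaining: 9 − 3 = 6 eighth notes, which is a dotted half note.

dotted half note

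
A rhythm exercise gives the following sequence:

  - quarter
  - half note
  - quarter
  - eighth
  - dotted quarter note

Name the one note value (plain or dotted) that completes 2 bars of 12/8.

dotted whole note

2 bars of 12/8 = 24 eighth notes.
Convert each value to eighth notes: quarter = 2; half note = 4; quarter = 2; eighth = 1; dotted quarter note = 3.
Adding: 2 + 4 + 2 + 1 + 3 = 12.
Remaining: 24 − 12 = 12 eighth notes, which is a dotted whole note.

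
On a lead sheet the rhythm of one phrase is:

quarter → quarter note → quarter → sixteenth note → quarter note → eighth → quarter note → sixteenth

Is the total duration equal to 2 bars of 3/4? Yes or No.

One bar of 3/4 = 12 sixteenth notes, so 2 bars = 24.
Convert each value to sixteenth notes: quarter = 4; quarter note = 4; quarter = 4; sixteenth note = 1; quarter note = 4; eighth = 2; quarter note = 4; sixteenth = 1.
Altogether 4 + 4 + 4 + 1 + 4 + 2 + 4 + 1 = 24.
24 equals 24, so the answer is Yes.

Yes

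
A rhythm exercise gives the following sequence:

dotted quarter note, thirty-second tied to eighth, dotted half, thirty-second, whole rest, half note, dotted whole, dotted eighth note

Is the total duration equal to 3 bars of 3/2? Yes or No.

Yes

One bar of 3/2 = 48 thirty-second notes, so 3 bars = 144.
Each duration in thirty-second notes: dotted quarter note = 12; thirty-second tied to eighth (thirty-second + eighth) = 5; dotted half = 24; thirty-second = 1; whole rest = 32; half note = 16; dotted whole = 48; dotted eighth note = 6.
Total: 12 + 5 + 24 + 1 + 32 + 16 + 48 + 6 = 144.
144 equals 144, so the answer is Yes.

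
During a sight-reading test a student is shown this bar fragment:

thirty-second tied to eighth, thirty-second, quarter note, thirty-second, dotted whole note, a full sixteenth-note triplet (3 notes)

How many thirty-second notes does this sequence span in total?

67

In thirty-second notes: thirty-second tied to eighth (thirty-second + eighth) = 5; thirty-second = 1; quarter note = 8; thirty-second = 1; dotted whole note = 48; a full sixteenth-note triplet (3 notes) (three triplet sixteenths span one eighth) = 4.
Altogether 5 + 1 + 8 + 1 + 48 + 4 = 67 thirty-second notes.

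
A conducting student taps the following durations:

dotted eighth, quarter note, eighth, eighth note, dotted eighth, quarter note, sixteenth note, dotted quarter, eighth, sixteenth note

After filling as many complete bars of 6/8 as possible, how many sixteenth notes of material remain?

4

One bar of 6/8 = 12 sixteenth notes.
Each duration in sixteenth notes: dotted eighth = 3; quarter note = 4; eighth = 2; eighth note = 2; dotted eighth = 3; quarter note = 4; sixteenth note = 1; dotted quarter = 6; eighth = 2; sixteenth note = 1.
Sum: 3 + 4 + 2 + 2 + 3 + 4 + 1 + 6 + 2 + 1 = 28.
28 ÷ 12 = 2 complete bars with 4 sixteenth notes remaining.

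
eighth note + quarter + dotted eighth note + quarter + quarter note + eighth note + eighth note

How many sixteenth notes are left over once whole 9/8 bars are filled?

3

One bar of 9/8 = 18 sixteenth notes.
Convert each value to sixteenth notes: eighth note = 2; quarter = 4; dotted eighth note = 3; quarter = 4; quarter note = 4; eighth note = 2; eighth note = 2.
Total: 2 + 4 + 3 + 4 + 4 + 2 + 2 = 21.
21 ÷ 18 = 1 complete bar with 3 sixteenth notes remaining.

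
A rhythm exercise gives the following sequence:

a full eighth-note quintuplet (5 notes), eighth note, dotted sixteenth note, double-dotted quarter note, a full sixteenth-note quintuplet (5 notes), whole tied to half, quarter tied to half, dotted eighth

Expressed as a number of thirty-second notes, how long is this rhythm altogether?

Express everything in thirty-second notes: a full eighth-note quintuplet (5 notes) (five quintuplet eighths span one half) = 16; eighth note = 4; dotted sixteenth note = 3; double-dotted quarter note = 14; a full sixteenth-note quintuplet (5 notes) (five quintuplet sixteenths span one quarter) = 8; whole tied to half (whole + half) = 48; quarter tied to half (quarter + half) = 24; dotted eighth = 6.
Sum: 16 + 4 + 3 + 14 + 8 + 48 + 24 + 6 = 123 thirty-second notes.

123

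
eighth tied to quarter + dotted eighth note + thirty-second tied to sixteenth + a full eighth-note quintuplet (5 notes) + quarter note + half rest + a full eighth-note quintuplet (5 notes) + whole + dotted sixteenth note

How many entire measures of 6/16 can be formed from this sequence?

9

One bar of 6/16 = 12 thirty-second notes.
Working in thirty-second notes: eighth tied to quarter (eighth + quarter) = 12; dotted eighth note = 6; thirty-second tied to sixteenth (thirty-second + sixteenth) = 3; a full eighth-note quintuplet (5 notes) (five quintuplet eighths span one half) = 16; quarter note = 8; half rest = 16; a full eighth-note quintuplet (5 notes) (five quintuplet eighths span one half) = 16; whole = 32; dotted sixteenth note = 3.
Sum: 12 + 6 + 3 + 16 + 8 + 16 + 16 + 32 + 3 = 112.
112 ÷ 12 = 9 complete bars with 4 left over.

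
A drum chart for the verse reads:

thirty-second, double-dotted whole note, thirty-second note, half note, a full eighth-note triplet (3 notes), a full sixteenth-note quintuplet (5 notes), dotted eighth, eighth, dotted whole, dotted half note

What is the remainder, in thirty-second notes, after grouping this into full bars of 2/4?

One bar of 2/4 = 16 thirty-second notes.
Each duration in thirty-second notes: thirty-second = 1; double-dotted whole note = 56; thirty-second note = 1; half note = 16; a full eighth-note triplet (3 notes) (three triplet eighths span one quarter) = 8; a full sixteenth-note quintuplet (5 notes) (five quintuplet sixteenths span one quarter) = 8; dotted eighth = 6; eighth = 4; dotted whole = 48; dotted half note = 24.
Altogether 1 + 56 + 1 + 16 + 8 + 8 + 6 + 4 + 48 + 24 = 172.
172 ÷ 16 = 10 complete bars with 12 thirty-second notes remaining.

12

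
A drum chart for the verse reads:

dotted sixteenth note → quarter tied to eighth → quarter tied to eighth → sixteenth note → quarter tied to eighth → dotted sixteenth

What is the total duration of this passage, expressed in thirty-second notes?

44

Convert each value to thirty-second notes: dotted sixteenth note = 3; quarter tied to eighth (quarter + eighth) = 12; quarter tied to eighth (quarter + eighth) = 12; sixteenth note = 2; quarter tied to eighth (quarter + eighth) = 12; dotted sixteenth = 3.
Total: 3 + 12 + 12 + 2 + 12 + 3 = 44 thirty-second notes.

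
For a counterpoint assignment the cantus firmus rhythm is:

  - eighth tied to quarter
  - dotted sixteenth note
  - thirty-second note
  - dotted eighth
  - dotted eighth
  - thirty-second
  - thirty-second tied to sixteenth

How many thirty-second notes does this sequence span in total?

32

Convert each value to thirty-second notes: eighth tied to quarter (eighth + quarter) = 12; dotted sixteenth note = 3; thirty-second note = 1; dotted eighth = 6; dotted eighth = 6; thirty-second = 1; thirty-second tied to sixteenth (thirty-second + sixteenth) = 3.
Sum: 12 + 3 + 1 + 6 + 6 + 1 + 3 = 32 thirty-second notes.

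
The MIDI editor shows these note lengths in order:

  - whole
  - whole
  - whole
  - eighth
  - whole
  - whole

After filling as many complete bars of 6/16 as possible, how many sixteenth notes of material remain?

One bar of 6/16 = 3 eighth notes.
Convert each value to eighth notes: whole = 8; whole = 8; whole = 8; eighth = 1; whole = 8; whole = 8.
Sum: 8 + 8 + 8 + 1 + 8 + 8 = 41.
41 ÷ 3 = 13 complete bars with 2 eighth notes remaining = 4 sixteenth notes.

4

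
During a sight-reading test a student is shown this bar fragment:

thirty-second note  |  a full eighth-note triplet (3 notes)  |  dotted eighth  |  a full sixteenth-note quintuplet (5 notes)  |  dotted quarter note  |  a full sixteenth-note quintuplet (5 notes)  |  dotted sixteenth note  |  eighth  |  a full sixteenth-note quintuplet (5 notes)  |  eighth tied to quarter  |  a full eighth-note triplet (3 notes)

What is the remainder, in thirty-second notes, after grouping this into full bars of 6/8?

One bar of 6/8 = 24 thirty-second notes.
In thirty-second notes: thirty-second note = 1; a full eighth-note triplet (3 notes) (three triplet eighths span one quarter) = 8; dotted eighth = 6; a full sixteenth-note quintuplet (5 notes) (five quintuplet sixteenths span one quarter) = 8; dotted quarter note = 12; a full sixteenth-note quintuplet (5 notes) (five quintuplet sixteenths span one quarter) = 8; dotted sixteenth note = 3; eighth = 4; a full sixteenth-note quintuplet (5 notes) (five quintuplet sixteenths span one quarter) = 8; eighth tied to quarter (eighth + quarter) = 12; a full eighth-note triplet (3 notes) (three triplet eighths span one quarter) = 8.
Altogether 1 + 8 + 6 + 8 + 12 + 8 + 3 + 4 + 8 + 12 + 8 = 78.
78 ÷ 24 = 3 complete bars with 6 thirty-second notes remaining.

6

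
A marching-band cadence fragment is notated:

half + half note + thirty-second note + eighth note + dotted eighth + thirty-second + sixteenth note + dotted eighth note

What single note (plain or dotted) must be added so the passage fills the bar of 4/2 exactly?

The bar of 4/2 = 64 thirty-second notes.
Convert each value to thirty-second notes: half = 16; half note = 16; thirty-second note = 1; eighth note = 4; dotted eighth = 6; thirty-second = 1; sixteenth note = 2; dotted eighth note = 6.
Adding: 16 + 16 + 1 + 4 + 6 + 1 + 2 + 6 = 52.
Remaining: 64 − 52 = 12 thirty-second notes, which is a dotted quarter note.

dotted quarter note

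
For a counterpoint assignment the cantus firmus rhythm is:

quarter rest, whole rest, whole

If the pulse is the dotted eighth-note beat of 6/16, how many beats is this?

12

One dotted eighth-note beat = 3 sixteenth notes.
Express everything in sixteenth notes: quarter rest = 4; whole rest = 16; whole = 16.
Sum: 4 + 16 + 16 = 36.
36 ÷ 3 = 12 beats.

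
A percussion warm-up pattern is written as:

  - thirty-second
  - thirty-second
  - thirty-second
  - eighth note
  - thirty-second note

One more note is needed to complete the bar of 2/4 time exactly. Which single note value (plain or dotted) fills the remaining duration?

quarter note

The bar of 2/4 = 16 thirty-second notes.
Convert each value to thirty-second notes: thirty-second = 1; thirty-second = 1; thirty-second = 1; eighth note = 4; thirty-second note = 1.
Altogether 1 + 1 + 1 + 4 + 1 = 8.
Remaining: 16 − 8 = 8 thirty-second notes, which is a quarter note.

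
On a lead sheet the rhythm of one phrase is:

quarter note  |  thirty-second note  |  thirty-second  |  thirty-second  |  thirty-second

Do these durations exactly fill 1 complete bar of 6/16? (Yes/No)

One bar of 6/16 = 12 thirty-second notes.
Express everything in thirty-second notes: quarter note = 8; thirty-second note = 1; thirty-second = 1; thirty-second = 1; thirty-second = 1.
Sum: 8 + 1 + 1 + 1 + 1 = 12.
12 equals 12, so the answer is Yes.

Yes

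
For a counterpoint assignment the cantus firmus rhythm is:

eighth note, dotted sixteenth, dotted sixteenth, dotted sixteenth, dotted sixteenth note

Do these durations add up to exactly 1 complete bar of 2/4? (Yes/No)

One bar of 2/4 = 16 thirty-second notes.
In thirty-second notes: eighth note = 4; dotted sixteenth = 3; dotted sixteenth = 3; dotted sixteenth = 3; dotted sixteenth note = 3.
Adding: 4 + 3 + 3 + 3 + 3 = 16.
16 equals 16, so the answer is Yes.

Yes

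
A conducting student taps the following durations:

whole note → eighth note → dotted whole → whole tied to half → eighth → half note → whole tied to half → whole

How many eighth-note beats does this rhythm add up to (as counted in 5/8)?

One eighth-note beat = 2 sixteenth notes.
Working in sixteenth notes: whole note = 16; eighth note = 2; dotted whole = 24; whole tied to half (whole + half) = 24; eighth = 2; half note = 8; whole tied to half (whole + half) = 24; whole = 16.
Adding: 16 + 2 + 24 + 24 + 2 + 8 + 24 + 16 = 116.
116 ÷ 2 = 58 beats.

58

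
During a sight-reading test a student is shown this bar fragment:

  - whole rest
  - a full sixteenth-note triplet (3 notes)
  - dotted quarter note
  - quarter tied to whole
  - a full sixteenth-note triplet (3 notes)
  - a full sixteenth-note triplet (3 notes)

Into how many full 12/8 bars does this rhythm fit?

2

One bar of 12/8 = 12 eighth notes.
Working in eighth notes: whole rest = 8; a full sixteenth-note triplet (3 notes) (three triplet sixteenths span one eighth) = 1; dotted quarter note = 3; quarter tied to whole (quarter + whole) = 10; a full sixteenth-note triplet (3 notes) (three triplet sixteenths span one eighth) = 1; a full sixteenth-note triplet (3 notes) (three triplet sixteenths span one eighth) = 1.
Altogether 8 + 1 + 3 + 10 + 1 + 1 = 24.
24 ÷ 12 = 2 complete bars with 0 left over.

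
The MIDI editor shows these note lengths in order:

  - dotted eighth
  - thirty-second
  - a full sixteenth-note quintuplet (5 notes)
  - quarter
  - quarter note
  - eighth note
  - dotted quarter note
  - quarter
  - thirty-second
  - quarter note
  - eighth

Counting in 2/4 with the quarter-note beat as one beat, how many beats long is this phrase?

One quarter-note beat = 8 thirty-second notes.
Express everything in thirty-second notes: dotted eighth = 6; thirty-second = 1; a full sixteenth-note quintuplet (5 notes) (five quintuplet sixteenths span one quarter) = 8; quarter = 8; quarter note = 8; eighth note = 4; dotted quarter note = 12; quarter = 8; thirty-second = 1; quarter note = 8; eighth = 4.
Altogether 6 + 1 + 8 + 8 + 8 + 4 + 12 + 8 + 1 + 8 + 4 = 68.
68 ÷ 8 = 8.5 beats.

8.5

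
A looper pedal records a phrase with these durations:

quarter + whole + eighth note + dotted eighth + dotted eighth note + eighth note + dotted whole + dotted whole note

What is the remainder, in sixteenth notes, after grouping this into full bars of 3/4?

6

One bar of 3/4 = 12 sixteenth notes.
In sixteenth notes: quarter = 4; whole = 16; eighth note = 2; dotted eighth = 3; dotted eighth note = 3; eighth note = 2; dotted whole = 24; dotted whole note = 24.
Altogether 4 + 16 + 2 + 3 + 3 + 2 + 24 + 24 = 78.
78 ÷ 12 = 6 complete bars with 6 sixteenth notes remaining.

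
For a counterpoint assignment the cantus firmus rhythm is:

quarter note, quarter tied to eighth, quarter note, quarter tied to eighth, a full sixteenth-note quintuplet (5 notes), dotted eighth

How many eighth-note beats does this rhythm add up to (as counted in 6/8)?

13.5

One eighth-note beat = 2 sixteenth notes.
In sixteenth notes: quarter note = 4; quarter tied to eighth (quarter + eighth) = 6; quarter note = 4; quarter tied to eighth (quarter + eighth) = 6; a full sixteenth-note quintuplet (5 notes) (five quintuplet sixteenths span one quarter) = 4; dotted eighth = 3.
Sum: 4 + 6 + 4 + 6 + 4 + 3 = 27.
27 ÷ 2 = 13.5 beats.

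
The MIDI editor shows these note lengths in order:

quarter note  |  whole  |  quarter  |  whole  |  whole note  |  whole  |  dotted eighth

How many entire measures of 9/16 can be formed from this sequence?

8

One bar of 9/16 = 9 sixteenth notes.
Each duration in sixteenth notes: quarter note = 4; whole = 16; quarter = 4; whole = 16; whole note = 16; whole = 16; dotted eighth = 3.
Altogether 4 + 16 + 4 + 16 + 16 + 16 + 3 = 75.
75 ÷ 9 = 8 complete bars with 3 left over.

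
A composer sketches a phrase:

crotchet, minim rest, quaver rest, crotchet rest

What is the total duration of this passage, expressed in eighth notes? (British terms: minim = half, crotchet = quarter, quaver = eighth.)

In eighth notes: crotchet = 2; minim rest = 4; quaver rest = 1; crotchet rest = 2.
Altogether 2 + 4 + 1 + 2 = 9 eighth notes.

9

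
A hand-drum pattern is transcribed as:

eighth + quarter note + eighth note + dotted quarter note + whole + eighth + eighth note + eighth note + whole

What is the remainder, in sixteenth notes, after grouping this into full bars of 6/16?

4

One bar of 6/16 = 3 eighth notes.
Working in eighth notes: eighth = 1; quarter note = 2; eighth note = 1; dotted quarter note = 3; whole = 8; eighth = 1; eighth note = 1; eighth note = 1; whole = 8.
Adding: 1 + 2 + 1 + 3 + 8 + 1 + 1 + 1 + 8 = 26.
26 ÷ 3 = 8 complete bars with 2 eighth notes remaining = 4 sixteenth notes.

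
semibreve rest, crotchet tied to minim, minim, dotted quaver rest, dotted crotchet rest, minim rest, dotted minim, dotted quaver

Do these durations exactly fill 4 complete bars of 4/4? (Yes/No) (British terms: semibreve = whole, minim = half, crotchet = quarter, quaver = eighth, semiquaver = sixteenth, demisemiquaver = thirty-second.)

One bar of 4/4 = 16 sixteenth notes, so 4 bars = 64.
In sixteenth notes: semibreve rest = 16; crotchet tied to minim (crotchet + minim) = 12; minim = 8; dotted quaver rest = 3; dotted crotchet rest = 6; minim rest = 8; dotted minim = 12; dotted quaver = 3.
Altogether 16 + 12 + 8 + 3 + 6 + 8 + 12 + 3 = 68.
68 exceeds 64, so the answer is No.

No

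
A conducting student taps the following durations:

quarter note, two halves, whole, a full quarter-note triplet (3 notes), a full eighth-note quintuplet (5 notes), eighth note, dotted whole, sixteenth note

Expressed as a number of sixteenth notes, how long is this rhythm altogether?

Express everything in sixteenth notes: quarter note = 4; half = 8; half = 8; whole = 16; a full quarter-note triplet (3 notes) (three triplet quarters span one half) = 8; a full eighth-note quintuplet (5 notes) (five quintuplet eighths span one half) = 8; eighth note = 2; dotted whole = 24; sixteenth note = 1.
Altogether 4 + 8 + 8 + 16 + 8 + 8 + 2 + 24 + 1 = 79 sixteenth notes.

79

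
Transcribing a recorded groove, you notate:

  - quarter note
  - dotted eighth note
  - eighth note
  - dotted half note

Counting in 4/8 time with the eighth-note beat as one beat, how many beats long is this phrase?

10.5

One eighth-note beat = 2 sixteenth notes.
Convert each value to sixteenth notes: quarter note = 4; dotted eighth note = 3; eighth note = 2; dotted half note = 12.
Altogether 4 + 3 + 2 + 12 = 21.
21 ÷ 2 = 10.5 beats.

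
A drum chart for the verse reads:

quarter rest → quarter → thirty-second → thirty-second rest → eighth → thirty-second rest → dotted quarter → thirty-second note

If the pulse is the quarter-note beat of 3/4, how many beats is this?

One quarter-note beat = 8 thirty-second notes.
Each duration in thirty-second notes: quarter rest = 8; quarter = 8; thirty-second = 1; thirty-second rest = 1; eighth = 4; thirty-second rest = 1; dotted quarter = 12; thirty-second note = 1.
Sum: 8 + 8 + 1 + 1 + 4 + 1 + 12 + 1 = 36.
36 ÷ 8 = 4.5 beats.

4.5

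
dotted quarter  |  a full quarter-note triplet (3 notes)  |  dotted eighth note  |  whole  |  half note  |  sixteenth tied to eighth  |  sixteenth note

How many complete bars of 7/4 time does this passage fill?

One bar of 7/4 = 28 sixteenth notes.
Convert each value to sixteenth notes: dotted quarter = 6; a full quarter-note triplet (3 notes) (three triplet quarters span one half) = 8; dotted eighth note = 3; whole = 16; half note = 8; sixteenth tied to eighth (sixteenth + eighth) = 3; sixteenth note = 1.
Altogether 6 + 8 + 3 + 16 + 8 + 3 + 1 = 45.
45 ÷ 28 = 1 complete bar with 17 left over.

1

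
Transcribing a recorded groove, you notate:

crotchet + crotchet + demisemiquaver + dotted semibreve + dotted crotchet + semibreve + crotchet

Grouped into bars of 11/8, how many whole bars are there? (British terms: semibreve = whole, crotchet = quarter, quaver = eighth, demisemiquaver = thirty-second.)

2

One bar of 11/8 = 44 thirty-second notes.
In thirty-second notes: crotchet = 8; crotchet = 8; demisemiquaver = 1; dotted semibreve = 48; dotted crotchet = 12; semibreve = 32; crotchet = 8.
Sum: 8 + 8 + 1 + 48 + 12 + 32 + 8 = 117.
117 ÷ 44 = 2 complete bars with 29 left over.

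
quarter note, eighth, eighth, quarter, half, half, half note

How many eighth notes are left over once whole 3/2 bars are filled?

One bar of 3/2 = 12 eighth notes.
Working in eighth notes: quarter note = 2; eighth = 1; eighth = 1; quarter = 2; half = 4; half = 4; half note = 4.
Total: 2 + 1 + 1 + 2 + 4 + 4 + 4 = 18.
18 ÷ 12 = 1 complete bar with 6 eighth notes remaining.

6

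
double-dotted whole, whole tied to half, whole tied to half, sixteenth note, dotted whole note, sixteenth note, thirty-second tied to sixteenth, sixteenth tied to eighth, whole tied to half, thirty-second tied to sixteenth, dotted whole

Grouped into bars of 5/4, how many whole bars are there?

One bar of 5/4 = 40 thirty-second notes.
Convert each value to thirty-second notes: double-dotted whole = 56; whole tied to half (whole + half) = 48; whole tied to half (whole + half) = 48; sixteenth note = 2; dotted whole note = 48; sixteenth note = 2; thirty-second tied to sixteenth (thirty-second + sixteenth) = 3; sixteenth tied to eighth (sixteenth + eighth) = 6; whole tied to half (whole + half) = 48; thirty-second tied to sixteenth (thirty-second + sixteenth) = 3; dotted whole = 48.
Altogether 56 + 48 + 48 + 2 + 48 + 2 + 3 + 6 + 48 + 3 + 48 = 312.
312 ÷ 40 = 7 complete bars with 32 left over.

7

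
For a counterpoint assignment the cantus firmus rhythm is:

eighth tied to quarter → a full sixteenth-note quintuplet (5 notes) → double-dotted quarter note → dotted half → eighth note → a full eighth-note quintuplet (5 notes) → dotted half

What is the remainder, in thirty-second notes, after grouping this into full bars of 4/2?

38

One bar of 4/2 = 32 sixteenth notes.
Express everything in sixteenth notes: eighth tied to quarter (eighth + quarter) = 6; a full sixteenth-note quintuplet (5 notes) (five quintuplet sixteenths span one quarter) = 4; double-dotted quarter note = 7; dotted half = 12; eighth note = 2; a full eighth-note quintuplet (5 notes) (five quintuplet eighths span one half) = 8; dotted half = 12.
Adding: 6 + 4 + 7 + 12 + 2 + 8 + 12 = 51.
51 ÷ 32 = 1 complete bar with 19 sixteenth notes remaining = 38 thirty-second notes.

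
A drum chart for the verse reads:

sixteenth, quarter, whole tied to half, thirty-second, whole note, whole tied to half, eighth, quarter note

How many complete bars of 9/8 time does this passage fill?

4

One bar of 9/8 = 36 thirty-second notes.
In thirty-second notes: sixteenth = 2; quarter = 8; whole tied to half (whole + half) = 48; thirty-second = 1; whole note = 32; whole tied to half (whole + half) = 48; eighth = 4; quarter note = 8.
Altogether 2 + 8 + 48 + 1 + 32 + 48 + 4 + 8 = 151.
151 ÷ 36 = 4 complete bars with 7 left over.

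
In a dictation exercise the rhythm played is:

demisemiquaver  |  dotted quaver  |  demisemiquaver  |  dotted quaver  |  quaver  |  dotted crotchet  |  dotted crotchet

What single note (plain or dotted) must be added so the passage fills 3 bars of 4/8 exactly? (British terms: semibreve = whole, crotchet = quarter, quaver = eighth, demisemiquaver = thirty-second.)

3 bars of 4/8 = 48 thirty-second notes.
Express everything in thirty-second notes: demisemiquaver = 1; dotted quaver = 6; demisemiquaver = 1; dotted quaver = 6; quaver = 4; dotted crotchet = 12; dotted crotchet = 12.
Sum: 1 + 6 + 1 + 6 + 4 + 12 + 12 = 42.
Remaining: 48 − 42 = 6 thirty-second notes, which is a dotted eighth note.

dotted eighth note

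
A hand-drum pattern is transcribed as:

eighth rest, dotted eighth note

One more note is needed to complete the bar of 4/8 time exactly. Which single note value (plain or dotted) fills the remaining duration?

dotted eighth note

The bar of 4/8 = 8 sixteenth notes.
In sixteenth notes: eighth rest = 2; dotted eighth note = 3.
Adding: 2 + 3 = 5.
Remaining: 8 − 5 = 3 sixteenth notes, which is a dotted eighth note.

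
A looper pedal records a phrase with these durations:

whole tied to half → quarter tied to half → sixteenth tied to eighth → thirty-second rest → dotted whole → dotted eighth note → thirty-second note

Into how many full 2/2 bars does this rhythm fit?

One bar of 2/2 = 32 thirty-second notes.
Each duration in thirty-second notes: whole tied to half (whole + half) = 48; quarter tied to half (quarter + half) = 24; sixteenth tied to eighth (sixteenth + eighth) = 6; thirty-second rest = 1; dotted whole = 48; dotted eighth note = 6; thirty-second note = 1.
Total: 48 + 24 + 6 + 1 + 48 + 6 + 1 = 134.
134 ÷ 32 = 4 complete bars with 6 left over.

4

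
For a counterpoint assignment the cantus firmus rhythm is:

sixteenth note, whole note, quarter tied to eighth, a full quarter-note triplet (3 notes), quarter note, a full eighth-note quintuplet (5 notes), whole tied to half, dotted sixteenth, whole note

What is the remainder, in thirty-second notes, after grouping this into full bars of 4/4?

9

One bar of 4/4 = 32 thirty-second notes.
Working in thirty-second notes: sixteenth note = 2; whole note = 32; quarter tied to eighth (quarter + eighth) = 12; a full quarter-note triplet (3 notes) (three triplet quarters span one half) = 16; quarter note = 8; a full eighth-note quintuplet (5 notes) (five quintuplet eighths span one half) = 16; whole tied to half (whole + half) = 48; dotted sixteenth = 3; whole note = 32.
Sum: 2 + 32 + 12 + 16 + 8 + 16 + 48 + 3 + 32 = 169.
169 ÷ 32 = 5 complete bars with 9 thirty-second notes remaining.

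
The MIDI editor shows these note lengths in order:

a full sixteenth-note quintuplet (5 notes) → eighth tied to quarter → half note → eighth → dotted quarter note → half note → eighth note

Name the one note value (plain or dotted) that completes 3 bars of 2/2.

dotted half note

3 bars of 2/2 = 24 eighth notes.
Working in eighth notes: a full sixteenth-note quintuplet (5 notes) (five quintuplet sixteenths span one quarter) = 2; eighth tied to quarter (eighth + quarter) = 3; half note = 4; eighth = 1; dotted quarter note = 3; half note = 4; eighth note = 1.
Total: 2 + 3 + 4 + 1 + 3 + 4 + 1 = 18.
Remaining: 24 − 18 = 6 eighth notes, which is a dotted half note.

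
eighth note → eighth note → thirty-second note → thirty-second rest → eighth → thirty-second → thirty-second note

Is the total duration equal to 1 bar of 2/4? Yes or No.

Yes

One bar of 2/4 = 16 thirty-second notes.
Each duration in thirty-second notes: eighth note = 4; eighth note = 4; thirty-second note = 1; thirty-second rest = 1; eighth = 4; thirty-second = 1; thirty-second note = 1.
Altogether 4 + 4 + 1 + 1 + 4 + 1 + 1 = 16.
16 equals 16, so the answer is Yes.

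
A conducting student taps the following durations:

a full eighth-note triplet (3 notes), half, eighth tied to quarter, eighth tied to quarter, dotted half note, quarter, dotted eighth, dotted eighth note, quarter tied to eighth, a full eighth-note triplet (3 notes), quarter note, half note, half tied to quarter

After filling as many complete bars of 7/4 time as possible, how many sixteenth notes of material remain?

24

One bar of 7/4 = 28 sixteenth notes.
In sixteenth notes: a full eighth-note triplet (3 notes) (three triplet eighths span one quarter) = 4; half = 8; eighth tied to quarter (eighth + quarter) = 6; eighth tied to quarter (eighth + quarter) = 6; dotted half note = 12; quarter = 4; dotted eighth = 3; dotted eighth note = 3; quarter tied to eighth (quarter + eighth) = 6; a full eighth-note triplet (3 notes) (three triplet eighths span one quarter) = 4; quarter note = 4; half note = 8; half tied to quarter (half + quarter) = 12.
Total: 4 + 8 + 6 + 6 + 12 + 4 + 3 + 3 + 6 + 4 + 4 + 8 + 12 = 80.
80 ÷ 28 = 2 complete bars with 24 sixteenth notes remaining.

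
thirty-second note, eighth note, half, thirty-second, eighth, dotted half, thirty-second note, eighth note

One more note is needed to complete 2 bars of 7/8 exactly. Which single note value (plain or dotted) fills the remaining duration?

thirty-second note

2 bars of 7/8 = 56 thirty-second notes.
Express everything in thirty-second notes: thirty-second note = 1; eighth note = 4; half = 16; thirty-second = 1; eighth = 4; dotted half = 24; thirty-second note = 1; eighth note = 4.
Sum: 1 + 4 + 16 + 1 + 4 + 24 + 1 + 4 = 55.
Remaining: 56 − 55 = 1 thirty-second note, which is a thirty-second note.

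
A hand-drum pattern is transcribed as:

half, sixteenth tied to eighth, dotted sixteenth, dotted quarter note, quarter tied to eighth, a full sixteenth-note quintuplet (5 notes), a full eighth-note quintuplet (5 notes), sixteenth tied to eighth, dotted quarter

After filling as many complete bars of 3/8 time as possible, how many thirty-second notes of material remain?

7

One bar of 3/8 = 12 thirty-second notes.
Express everything in thirty-second notes: half = 16; sixteenth tied to eighth (sixteenth + eighth) = 6; dotted sixteenth = 3; dotted quarter note = 12; quarter tied to eighth (quarter + eighth) = 12; a full sixteenth-note quintuplet (5 notes) (five quintuplet sixteenths span one quarter) = 8; a full eighth-note quintuplet (5 notes) (five quintuplet eighths span one half) = 16; sixteenth tied to eighth (sixteenth + eighth) = 6; dotted quarter = 12.
Sum: 16 + 6 + 3 + 12 + 12 + 8 + 16 + 6 + 12 = 91.
91 ÷ 12 = 7 complete bars with 7 thirty-second notes remaining.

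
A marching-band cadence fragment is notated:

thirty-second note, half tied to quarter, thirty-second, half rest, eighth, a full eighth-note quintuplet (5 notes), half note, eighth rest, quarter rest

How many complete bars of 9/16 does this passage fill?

5

One bar of 9/16 = 18 thirty-second notes.
Working in thirty-second notes: thirty-second note = 1; half tied to quarter (half + quarter) = 24; thirty-second = 1; half rest = 16; eighth = 4; a full eighth-note quintuplet (5 notes) (five quintuplet eighths span one half) = 16; half note = 16; eighth rest = 4; quarter rest = 8.
Total: 1 + 24 + 1 + 16 + 4 + 16 + 16 + 4 + 8 = 90.
90 ÷ 18 = 5 complete bars with 0 left over.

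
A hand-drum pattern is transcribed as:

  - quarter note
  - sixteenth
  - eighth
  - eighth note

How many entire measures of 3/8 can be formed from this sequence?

One bar of 3/8 = 6 sixteenth notes.
Convert each value to sixteenth notes: quarter note = 4; sixteenth = 1; eighth = 2; eighth note = 2.
Sum: 4 + 1 + 2 + 2 = 9.
9 ÷ 6 = 1 complete bar with 3 left over.

1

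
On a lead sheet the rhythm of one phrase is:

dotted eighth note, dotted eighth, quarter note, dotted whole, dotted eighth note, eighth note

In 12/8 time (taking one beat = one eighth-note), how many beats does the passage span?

One eighth-note beat = 2 sixteenth notes.
Each duration in sixteenth notes: dotted eighth note = 3; dotted eighth = 3; quarter note = 4; dotted whole = 24; dotted eighth note = 3; eighth note = 2.
Altogether 3 + 3 + 4 + 24 + 3 + 2 = 39.
39 ÷ 2 = 19.5 beats.

19.5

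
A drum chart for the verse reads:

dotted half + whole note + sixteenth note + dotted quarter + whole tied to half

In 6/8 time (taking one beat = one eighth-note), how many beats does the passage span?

29.5

One eighth-note beat = 2 sixteenth notes.
Each duration in sixteenth notes: dotted half = 12; whole note = 16; sixteenth note = 1; dotted quarter = 6; whole tied to half (whole + half) = 24.
Altogether 12 + 16 + 1 + 6 + 24 = 59.
59 ÷ 2 = 29.5 beats.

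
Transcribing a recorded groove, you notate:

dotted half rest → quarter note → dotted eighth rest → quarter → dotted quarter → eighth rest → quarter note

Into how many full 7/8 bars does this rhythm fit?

One bar of 7/8 = 14 sixteenth notes.
Express everything in sixteenth notes: dotted half rest = 12; quarter note = 4; dotted eighth rest = 3; quarter = 4; dotted quarter = 6; eighth rest = 2; quarter note = 4.
Adding: 12 + 4 + 3 + 4 + 6 + 2 + 4 = 35.
35 ÷ 14 = 2 complete bars with 7 left over.

2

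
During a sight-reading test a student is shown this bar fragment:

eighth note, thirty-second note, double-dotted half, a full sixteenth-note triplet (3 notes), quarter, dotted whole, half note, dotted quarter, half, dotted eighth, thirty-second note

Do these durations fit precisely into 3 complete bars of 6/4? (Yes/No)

One bar of 6/4 = 48 thirty-second notes, so 3 bars = 144.
Each duration in thirty-second notes: eighth note = 4; thirty-second note = 1; double-dotted half = 28; a full sixteenth-note triplet (3 notes) (three triplet sixteenths span one eighth) = 4; quarter = 8; dotted whole = 48; half note = 16; dotted quarter = 12; half = 16; dotted eighth = 6; thirty-second note = 1.
Adding: 4 + 1 + 28 + 4 + 8 + 48 + 16 + 12 + 16 + 6 + 1 = 144.
144 equals 144, so the answer is Yes.

Yes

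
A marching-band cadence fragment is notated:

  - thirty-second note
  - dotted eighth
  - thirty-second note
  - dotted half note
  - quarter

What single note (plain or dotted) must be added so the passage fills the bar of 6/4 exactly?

quarter note

The bar of 6/4 = 48 thirty-second notes.
In thirty-second notes: thirty-second note = 1; dotted eighth = 6; thirty-second note = 1; dotted half note = 24; quarter = 8.
Adding: 1 + 6 + 1 + 24 + 8 = 40.
Remaining: 48 − 40 = 8 thirty-second notes, which is a quarter note.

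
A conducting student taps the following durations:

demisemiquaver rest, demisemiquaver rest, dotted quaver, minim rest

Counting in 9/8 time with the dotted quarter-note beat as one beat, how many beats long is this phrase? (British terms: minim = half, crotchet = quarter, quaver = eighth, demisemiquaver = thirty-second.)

One dotted quarter-note beat = 12 thirty-second notes.
Convert each value to thirty-second notes: demisemiquaver rest = 1; demisemiquaver rest = 1; dotted quaver = 6; minim rest = 16.
Sum: 1 + 1 + 6 + 16 = 24.
24 ÷ 12 = 2 beats.

2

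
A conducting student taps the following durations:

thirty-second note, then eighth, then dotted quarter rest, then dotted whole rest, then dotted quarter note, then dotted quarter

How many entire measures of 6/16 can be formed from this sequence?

One bar of 6/16 = 12 thirty-second notes.
Convert each value to thirty-second notes: thirty-second note = 1; eighth = 4; dotted quarter rest = 12; dotted whole rest = 48; dotted quarter note = 12; dotted quarter = 12.
Adding: 1 + 4 + 12 + 48 + 12 + 12 = 89.
89 ÷ 12 = 7 complete bars with 5 left over.

7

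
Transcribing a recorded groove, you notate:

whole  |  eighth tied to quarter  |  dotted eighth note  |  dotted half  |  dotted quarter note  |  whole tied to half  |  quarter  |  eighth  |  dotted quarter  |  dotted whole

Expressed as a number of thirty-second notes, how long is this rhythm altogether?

206

Working in thirty-second notes: whole = 32; eighth tied to quarter (eighth + quarter) = 12; dotted eighth note = 6; dotted half = 24; dotted quarter note = 12; whole tied to half (whole + half) = 48; quarter = 8; eighth = 4; dotted quarter = 12; dotted whole = 48.
Adding: 32 + 12 + 6 + 24 + 12 + 48 + 8 + 4 + 12 + 48 = 206 thirty-second notes.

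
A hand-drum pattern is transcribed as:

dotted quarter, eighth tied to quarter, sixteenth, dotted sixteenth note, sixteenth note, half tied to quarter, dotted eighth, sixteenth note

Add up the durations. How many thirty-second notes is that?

Each duration in thirty-second notes: dotted quarter = 12; eighth tied to quarter (eighth + quarter) = 12; sixteenth = 2; dotted sixteenth note = 3; sixteenth note = 2; half tied to quarter (half + quarter) = 24; dotted eighth = 6; sixteenth note = 2.
Altogether 12 + 12 + 2 + 3 + 2 + 24 + 6 + 2 = 63 thirty-second notes.

63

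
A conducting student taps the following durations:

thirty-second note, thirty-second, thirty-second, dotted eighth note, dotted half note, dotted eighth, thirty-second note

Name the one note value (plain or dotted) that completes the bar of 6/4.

quarter note

The bar of 6/4 = 48 thirty-second notes.
Each duration in thirty-second notes: thirty-second note = 1; thirty-second = 1; thirty-second = 1; dotted eighth note = 6; dotted half note = 24; dotted eighth = 6; thirty-second note = 1.
Total: 1 + 1 + 1 + 6 + 24 + 6 + 1 = 40.
Remaining: 48 − 40 = 8 thirty-second notes, which is a quarter note.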